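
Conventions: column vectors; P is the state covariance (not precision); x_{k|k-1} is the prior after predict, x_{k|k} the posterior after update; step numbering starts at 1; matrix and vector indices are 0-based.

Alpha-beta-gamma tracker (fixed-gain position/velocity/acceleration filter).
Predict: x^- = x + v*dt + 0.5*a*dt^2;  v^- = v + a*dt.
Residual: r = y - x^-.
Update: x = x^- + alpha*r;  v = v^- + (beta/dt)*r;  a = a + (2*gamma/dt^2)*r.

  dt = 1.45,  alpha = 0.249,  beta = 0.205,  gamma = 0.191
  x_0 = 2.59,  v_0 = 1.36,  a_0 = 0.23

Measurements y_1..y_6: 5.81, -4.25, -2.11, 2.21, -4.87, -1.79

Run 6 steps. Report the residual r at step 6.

resid = 20.6293

step 1: x_pred=4.8038  r=1.0062  x^+=5.0543  v^+=1.8358  a^+=0.4128
step 2: x_pred=8.1502  r=-12.4002  x^+=5.0625  v^+=0.6812  a^+=-1.8401
step 3: x_pred=4.1158  r=-6.2258  x^+=2.5656  v^+=-2.8672  a^+=-2.9713
step 4: x_pred=-4.7154  r=6.9254  x^+=-2.9910  v^+=-6.1965  a^+=-1.7130
step 5: x_pred=-13.7767  r=8.9067  x^+=-11.5590  v^+=-7.4212  a^+=-0.0948
step 6: x_pred=-22.4193  r=20.6293  x^+=-17.2826  v^+=-4.6420  a^+=3.6533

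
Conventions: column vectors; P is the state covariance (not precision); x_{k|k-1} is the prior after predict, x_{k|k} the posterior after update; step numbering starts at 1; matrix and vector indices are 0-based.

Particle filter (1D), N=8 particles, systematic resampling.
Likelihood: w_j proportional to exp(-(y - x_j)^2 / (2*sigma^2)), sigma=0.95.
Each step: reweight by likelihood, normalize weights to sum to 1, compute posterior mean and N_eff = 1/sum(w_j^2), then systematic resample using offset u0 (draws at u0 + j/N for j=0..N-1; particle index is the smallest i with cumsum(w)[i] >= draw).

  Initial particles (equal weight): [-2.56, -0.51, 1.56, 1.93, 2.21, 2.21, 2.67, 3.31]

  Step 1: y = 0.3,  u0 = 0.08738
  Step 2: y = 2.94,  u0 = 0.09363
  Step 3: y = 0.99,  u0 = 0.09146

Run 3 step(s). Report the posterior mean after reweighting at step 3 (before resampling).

post_mean = 1.9290

step 1: w=[0.0065, 0.4172, 0.2490, 0.1377, 0.0795, 0.0795, 0.0267, 0.0040]  mean=0.8608  Neff=3.7258  idx=[1, 1, 1, 2, 2, 3, 4, 5]
step 2: w=[0.0005, 0.0005, 0.0005, 0.1263, 0.1263, 0.2061, 0.2699, 0.2699]  mean=1.9841  Neff=4.5434  idx=[3, 4, 5, 6, 6, 6, 7, 7]
step 3: w=[0.1866, 0.1866, 0.1369, 0.0980, 0.0980, 0.0980, 0.0980, 0.0980]  mean=1.9290  Neff=7.3316  idx=[0, 1, 1, 2, 3, 5, 6, 7]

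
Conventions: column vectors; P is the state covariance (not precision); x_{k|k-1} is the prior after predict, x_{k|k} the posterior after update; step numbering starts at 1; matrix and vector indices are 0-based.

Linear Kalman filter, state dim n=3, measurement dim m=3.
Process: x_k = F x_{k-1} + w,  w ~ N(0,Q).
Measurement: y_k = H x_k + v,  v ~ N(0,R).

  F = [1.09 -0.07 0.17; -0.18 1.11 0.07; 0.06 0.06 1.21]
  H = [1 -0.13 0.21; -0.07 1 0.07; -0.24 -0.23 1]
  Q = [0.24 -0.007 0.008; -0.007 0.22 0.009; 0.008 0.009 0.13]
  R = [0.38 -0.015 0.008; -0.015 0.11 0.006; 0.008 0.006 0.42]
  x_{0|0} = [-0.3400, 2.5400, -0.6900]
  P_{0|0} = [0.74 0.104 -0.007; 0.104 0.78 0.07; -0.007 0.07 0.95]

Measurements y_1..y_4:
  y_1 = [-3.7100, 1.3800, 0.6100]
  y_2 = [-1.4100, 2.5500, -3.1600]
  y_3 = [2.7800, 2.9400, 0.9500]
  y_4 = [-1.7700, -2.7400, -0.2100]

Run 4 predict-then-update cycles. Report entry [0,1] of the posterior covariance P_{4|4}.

P_post[0,1] = 0.0022

step 1: x^-=[-0.6657, 2.8323, -0.7029]  P^-=[1.1303 -0.0618 0.2404; -0.0618 1.1792 0.2350; 0.2404 0.2350 1.5363]  S=[1.7022 -0.2267 0.2932; -0.2267 1.3414 0.0855; 0.2932 0.0855 1.8534]  K=[0.7251 0.0380 -0.1255; 0.0331 0.9038 -0.0585; 0.2194 0.2338 0.7231]  nu=[-2.5285, -1.4497, 1.8046]  x^+=[-2.7807, 1.3329, -0.2916]  P^+=[0.2709 0.0101 0.0207; 0.0101 0.0988 0.0063; 0.0207 0.0063 0.3133]
step 2: x^-=[-3.1738, 1.9596, -0.4397]  P^-=[0.5774 -0.0497 0.1174; -0.0497 0.3485 0.0438; 0.1174 0.0438 0.5940]  S=[1.0493 -0.1269 0.1181; -0.1269 0.4762 0.0212; 0.1181 0.0212 0.9837]  K=[0.5875 -0.0119 -0.0802; 0.0138 0.7512 -0.0427; 0.1874 0.1881 0.5384]  nu=[2.1109, 0.3990, -3.0313]  x^+=[-1.6952, 2.4179, -1.6011]  P^+=[0.2181 0.0030 0.0240; 0.0030 0.0819 0.0063; 0.0240 0.0063 0.2359]
step 3: x^-=[-2.2892, 2.8769, -1.8939]  P^-=[0.5147 -0.0475 0.1020; -0.0475 0.3284 0.0356; 0.1020 0.0356 0.4809]  S=[0.9747 -0.1217 0.0953; -0.1217 0.4539 0.0096; 0.0953 0.0096 0.8774]  K=[0.5615 -0.0161 -0.0728; 0.0117 0.7403 -0.0419; 0.1774 0.1741 0.4898]  nu=[5.8409, 0.0354, 2.9562]  x^+=[0.7744, 2.8479, 0.5964]  P^+=[0.2082 0.0022 0.0243; 0.0022 0.0807 0.0061; 0.0243 0.0061 0.2154]
step 4: x^-=[0.7461, 3.0635, 0.9390]  P^-=[0.5025 -0.0466 0.0975; -0.0466 0.3267 0.0335; 0.0975 0.0335 0.4508]  S=[0.9592 -0.1209 0.0878; -0.1209 0.4516 0.0057; 0.0878 0.0057 0.8497]  K=[0.5561 -0.0161 -0.0719; 0.0115 0.7394 -0.0421; 0.1738 0.1693 0.4749]  nu=[-2.3151, -5.8170, -0.2654]  x^+=[-0.4285, -1.2533, -0.5742]  P^+=[0.2062 0.0022 0.0242; 0.0022 0.0807 0.0059; 0.0242 0.0059 0.2090]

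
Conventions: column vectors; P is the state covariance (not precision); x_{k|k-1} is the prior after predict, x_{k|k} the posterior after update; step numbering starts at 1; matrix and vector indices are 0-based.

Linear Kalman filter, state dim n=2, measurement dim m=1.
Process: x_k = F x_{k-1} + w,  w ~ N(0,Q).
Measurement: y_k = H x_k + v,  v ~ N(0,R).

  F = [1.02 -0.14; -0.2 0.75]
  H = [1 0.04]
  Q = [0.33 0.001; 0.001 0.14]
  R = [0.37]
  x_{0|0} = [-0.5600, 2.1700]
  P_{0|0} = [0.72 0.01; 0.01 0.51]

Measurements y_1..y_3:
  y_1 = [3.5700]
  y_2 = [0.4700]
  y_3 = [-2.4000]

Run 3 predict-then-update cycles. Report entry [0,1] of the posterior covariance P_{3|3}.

step 1: x^-=[-0.8750, 1.7395]  P^-=[1.0862 -0.1915; -0.1915 0.4527]  S=[1.4416]  K=[0.7482; -0.1203]  nu=[4.3754]  x^+=[2.3985, 1.2132]  P^+=[0.2793 -0.0618; -0.0618 0.4318]
step 2: x^-=[2.2766, 0.4302]  P^-=[0.6467 -0.1503; -0.1503 0.4126]  S=[1.0053]  K=[0.6373; -0.1331]  nu=[-1.8238]  x^+=[1.1143, 0.6730]  P^+=[0.2384 -0.0650; -0.0650 0.3948]
step 3: x^-=[1.0424, 0.2819]  P^-=[0.6043 -0.1407; -0.1407 0.3911]  S=[0.9637]  K=[0.6213; -0.1297]  nu=[-3.4537]  x^+=[-1.1032, 0.7299]  P^+=[0.2324 -0.0630; -0.0630 0.3749]

P_post[0,1] = -0.0630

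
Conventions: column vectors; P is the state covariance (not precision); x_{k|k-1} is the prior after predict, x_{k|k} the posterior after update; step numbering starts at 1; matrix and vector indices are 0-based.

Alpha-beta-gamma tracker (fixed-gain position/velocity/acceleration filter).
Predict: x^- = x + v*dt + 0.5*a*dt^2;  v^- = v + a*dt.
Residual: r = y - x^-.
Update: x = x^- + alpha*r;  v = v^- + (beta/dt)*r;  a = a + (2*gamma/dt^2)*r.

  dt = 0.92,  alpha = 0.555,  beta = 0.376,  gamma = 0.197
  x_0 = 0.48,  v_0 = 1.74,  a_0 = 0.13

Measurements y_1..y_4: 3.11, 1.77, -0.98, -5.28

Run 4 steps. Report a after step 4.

step 1: x_pred=2.1358  r=0.9742  x^+=2.6765  v^+=2.2577  a^+=0.5835
step 2: x_pred=5.0005  r=-3.2305  x^+=3.2076  v^+=1.4742  a^+=-0.9203
step 3: x_pred=4.1744  r=-5.1544  x^+=1.3137  v^+=-1.4791  a^+=-3.3197
step 4: x_pred=-1.4519  r=-3.8281  x^+=-3.5765  v^+=-6.0977  a^+=-5.1017

a_post = -5.1017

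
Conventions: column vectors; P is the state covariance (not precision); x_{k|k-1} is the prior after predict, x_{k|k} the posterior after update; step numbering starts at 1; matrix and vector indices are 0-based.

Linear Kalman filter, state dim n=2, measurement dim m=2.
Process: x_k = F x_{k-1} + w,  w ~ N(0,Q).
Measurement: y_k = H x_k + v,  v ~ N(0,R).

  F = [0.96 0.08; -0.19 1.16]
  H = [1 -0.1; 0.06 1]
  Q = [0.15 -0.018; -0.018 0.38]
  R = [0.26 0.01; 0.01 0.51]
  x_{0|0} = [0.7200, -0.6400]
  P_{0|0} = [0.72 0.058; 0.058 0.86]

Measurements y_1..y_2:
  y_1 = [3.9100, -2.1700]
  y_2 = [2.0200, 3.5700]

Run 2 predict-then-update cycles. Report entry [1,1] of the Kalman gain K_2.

K[1,1] = 0.6309

step 1: x^-=[0.6400, -0.8792]  P^-=[0.8280 -0.0058; -0.0058 1.5376]  S=[1.1045 -0.0999; -0.0999 2.0499]  K=[0.7554 0.0582; -0.0770 0.7462]  nu=[3.1821, -1.3292]  x^+=[2.9664, -2.1161]  P^+=[0.1995 0.0253; 0.0253 0.3783]
step 2: x^-=[2.6785, -3.0183]  P^-=[0.3402 0.0085; 0.0085 0.8851]  S=[0.6073 -0.0497; -0.0497 1.3973]  K=[0.5620 0.0406; -0.0802 0.6309]  nu=[-0.9603, 6.4276]  x^+=[2.4000, 1.1140]  P^+=[0.1483 0.0175; 0.0175 0.3199]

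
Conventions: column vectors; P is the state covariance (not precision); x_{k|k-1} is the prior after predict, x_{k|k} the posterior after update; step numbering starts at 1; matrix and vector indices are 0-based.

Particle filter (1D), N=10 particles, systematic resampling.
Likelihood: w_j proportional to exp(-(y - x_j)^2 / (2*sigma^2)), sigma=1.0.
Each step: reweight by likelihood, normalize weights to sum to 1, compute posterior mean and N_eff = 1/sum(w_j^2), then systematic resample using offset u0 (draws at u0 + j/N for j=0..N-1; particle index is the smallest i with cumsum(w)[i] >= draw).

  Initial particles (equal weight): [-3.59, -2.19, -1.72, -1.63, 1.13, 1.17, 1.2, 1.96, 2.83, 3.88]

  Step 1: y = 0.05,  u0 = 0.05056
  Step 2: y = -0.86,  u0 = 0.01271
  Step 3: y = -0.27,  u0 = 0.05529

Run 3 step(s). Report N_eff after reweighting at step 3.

N_eff = 9.9663

step 1: w=[0.0006, 0.0350, 0.0897, 0.1048, 0.2399, 0.2295, 0.2219, 0.0694, 0.0090, 0.0003]  mean=0.5646  Neff=5.4172  idx=[2, 3, 4, 4, 4, 5, 5, 6, 6, 7]
step 2: w=[0.2925, 0.3148, 0.0585, 0.0585, 0.0585, 0.0539, 0.0539, 0.0507, 0.0507, 0.0079]  mean=-0.5545  Neff=4.8554  idx=[0, 0, 0, 1, 1, 1, 2, 3, 5, 7]
step 3: w=[0.0949, 0.0949, 0.0949, 0.1077, 0.1077, 0.1077, 0.1019, 0.1019, 0.0963, 0.0922]  mean=-0.5627  Neff=9.9663  idx=[0, 1, 2, 3, 4, 5, 6, 7, 8, 9]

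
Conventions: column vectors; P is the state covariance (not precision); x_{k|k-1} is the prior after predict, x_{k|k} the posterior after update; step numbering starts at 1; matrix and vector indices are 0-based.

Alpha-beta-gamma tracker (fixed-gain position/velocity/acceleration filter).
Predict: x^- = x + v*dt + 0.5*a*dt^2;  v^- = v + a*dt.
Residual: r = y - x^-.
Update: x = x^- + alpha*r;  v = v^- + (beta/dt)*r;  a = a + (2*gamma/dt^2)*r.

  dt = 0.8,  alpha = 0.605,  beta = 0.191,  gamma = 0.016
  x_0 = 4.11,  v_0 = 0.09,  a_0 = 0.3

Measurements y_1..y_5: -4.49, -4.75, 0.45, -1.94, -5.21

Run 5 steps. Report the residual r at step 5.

resid = -2.2616

step 1: x_pred=4.2780  r=-8.7680  x^+=-1.0266  v^+=-1.7634  a^+=-0.1384
step 2: x_pred=-2.4816  r=-2.2684  x^+=-3.8540  v^+=-2.4157  a^+=-0.2518
step 3: x_pred=-5.8671  r=6.3171  x^+=-2.0453  v^+=-1.1089  a^+=0.0640
step 4: x_pred=-2.9119  r=0.9719  x^+=-2.3239  v^+=-0.8256  a^+=0.1126
step 5: x_pred=-2.9484  r=-2.2616  x^+=-4.3167  v^+=-1.2755  a^+=-0.0005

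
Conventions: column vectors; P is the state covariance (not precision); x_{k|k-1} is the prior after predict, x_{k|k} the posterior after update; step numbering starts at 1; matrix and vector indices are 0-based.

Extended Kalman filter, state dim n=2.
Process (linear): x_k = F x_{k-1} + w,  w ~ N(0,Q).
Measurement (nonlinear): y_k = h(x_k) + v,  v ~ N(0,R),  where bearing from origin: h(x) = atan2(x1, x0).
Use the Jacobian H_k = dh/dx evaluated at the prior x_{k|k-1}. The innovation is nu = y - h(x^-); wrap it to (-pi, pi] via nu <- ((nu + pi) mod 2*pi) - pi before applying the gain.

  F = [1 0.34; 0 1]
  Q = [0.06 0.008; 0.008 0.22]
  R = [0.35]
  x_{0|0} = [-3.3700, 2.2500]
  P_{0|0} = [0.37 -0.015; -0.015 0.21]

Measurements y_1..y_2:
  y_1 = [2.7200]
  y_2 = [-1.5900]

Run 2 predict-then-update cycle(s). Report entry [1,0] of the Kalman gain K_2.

K[1,0] = -0.4289

step 1: x^-=[-2.6050, 2.2500]  P^-=[0.4441 0.0644; 0.0644 0.4300]  H_jac=[-0.1899 -0.2199]  S=[0.3922]  K=[-0.2511; -0.2722]  nu=[0.2908]  x^+=[-2.6780, 2.1708]  P^+=[0.4193 0.0376; 0.0376 0.4009]
step 2: x^-=[-1.9400, 2.1708]  P^-=[0.5512 0.1819; 0.1819 0.6209]  H_jac=[-0.2561 -0.2289]  S=[0.4400]  K=[-0.4155; -0.4289]  nu=[2.3931]  x^+=[-2.9342, 1.1445]  P^+=[0.4753 0.1035; 0.1035 0.5400]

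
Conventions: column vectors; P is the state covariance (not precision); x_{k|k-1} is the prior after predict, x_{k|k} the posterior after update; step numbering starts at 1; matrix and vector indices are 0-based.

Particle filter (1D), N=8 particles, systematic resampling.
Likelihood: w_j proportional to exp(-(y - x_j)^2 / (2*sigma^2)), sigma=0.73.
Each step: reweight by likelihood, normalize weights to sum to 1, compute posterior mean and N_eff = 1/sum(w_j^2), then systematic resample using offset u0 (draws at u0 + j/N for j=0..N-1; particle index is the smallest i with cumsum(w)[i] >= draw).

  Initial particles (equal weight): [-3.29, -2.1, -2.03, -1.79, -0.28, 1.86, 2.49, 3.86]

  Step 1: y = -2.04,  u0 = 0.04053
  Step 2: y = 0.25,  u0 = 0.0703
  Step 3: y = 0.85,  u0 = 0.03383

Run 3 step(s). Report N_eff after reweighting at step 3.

N_eff = 5.9758

step 1: w=[0.0716, 0.3090, 0.3100, 0.2924, 0.0170, 0.0000, 0.0000, 0.0000]  mean=-2.0420  Neff=3.5394  idx=[0, 1, 1, 2, 2, 2, 3, 3]
step 2: w=[0.0001, 0.0755, 0.0755, 0.1024, 0.1024, 0.1024, 0.2708, 0.2708]  mean=-1.9107  Neff=5.2753  idx=[1, 3, 4, 5, 6, 6, 7, 7]
step 3: w=[0.0389, 0.0570, 0.0570, 0.0570, 0.1975, 0.1975, 0.1975, 0.1975]  mean=-1.8431  Neff=5.9758  idx=[0, 3, 4, 5, 5, 6, 6, 7]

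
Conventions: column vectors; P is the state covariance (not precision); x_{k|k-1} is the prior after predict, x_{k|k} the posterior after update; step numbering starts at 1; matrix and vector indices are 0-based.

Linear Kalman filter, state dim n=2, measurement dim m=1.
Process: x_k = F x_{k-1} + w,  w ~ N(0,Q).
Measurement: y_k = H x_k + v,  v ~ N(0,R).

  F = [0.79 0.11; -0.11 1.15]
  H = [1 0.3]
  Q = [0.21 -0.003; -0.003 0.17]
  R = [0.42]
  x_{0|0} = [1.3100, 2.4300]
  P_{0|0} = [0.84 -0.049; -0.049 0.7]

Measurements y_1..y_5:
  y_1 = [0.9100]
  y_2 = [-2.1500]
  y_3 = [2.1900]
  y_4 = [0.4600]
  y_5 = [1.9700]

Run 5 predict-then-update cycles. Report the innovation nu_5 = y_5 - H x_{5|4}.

step 1: x^-=[1.3022, 2.6504]  P^-=[0.7342 -0.0314; -0.0314 1.1183]  S=[1.2360]  K=[0.5864; 0.2460]  nu=[-1.1873]  x^+=[0.6060, 2.3583]  P^+=[0.3092 -0.2097; -0.2097 1.0435]
step 2: x^-=[0.7381, 2.6453]  P^-=[0.3791 -0.0858; -0.0858 1.6068]  S=[0.8923]  K=[0.3961; 0.4440]  nu=[-3.6817]  x^+=[-0.7201, 1.0105]  P^+=[0.2392 -0.2428; -0.2428 1.4309]
step 3: x^-=[-0.4577, 1.2413]  P^-=[0.3344 -0.0604; -0.0604 2.1266]  S=[0.9096]  K=[0.3477; 0.6350]  nu=[2.2753]  x^+=[0.3335, 2.6862]  P^+=[0.2244 -0.2612; -0.2612 1.7599]
step 4: x^-=[0.5589, 3.0525]  P^-=[0.3259 -0.0341; -0.0341 2.5662]  S=[0.9565]  K=[0.3301; 0.7693]  nu=[-1.0147]  x^+=[0.2240, 2.2719]  P^+=[0.2217 -0.2769; -0.2769 2.0002]
step 5: x^-=[0.4269, 2.5880]  P^-=[0.3244 -0.0175; -0.0175 2.8880]  S=[0.9939]  K=[0.3212; 0.8541]  nu=[0.7667]  x^+=[0.6731, 3.2429]  P^+=[0.2219 -0.2901; -0.2901 2.1629]

innov = [0.7667]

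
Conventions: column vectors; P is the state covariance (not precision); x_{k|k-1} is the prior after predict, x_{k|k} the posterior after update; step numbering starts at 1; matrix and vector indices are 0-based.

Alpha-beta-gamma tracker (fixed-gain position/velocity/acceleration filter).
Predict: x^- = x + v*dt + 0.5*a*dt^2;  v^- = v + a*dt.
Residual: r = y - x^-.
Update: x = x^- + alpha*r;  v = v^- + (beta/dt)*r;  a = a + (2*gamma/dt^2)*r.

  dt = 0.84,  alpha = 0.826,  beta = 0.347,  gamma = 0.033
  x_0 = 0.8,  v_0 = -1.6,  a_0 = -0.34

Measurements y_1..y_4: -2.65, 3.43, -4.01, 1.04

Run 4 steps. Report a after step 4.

step 1: x_pred=-0.6640  r=-1.9860  x^+=-2.3044  v^+=-2.7060  a^+=-0.5258
step 2: x_pred=-4.7630  r=8.1930  x^+=2.0044  v^+=0.2368  a^+=0.2406
step 3: x_pred=2.2882  r=-6.2982  x^+=-2.9141  v^+=-2.1629  a^+=-0.3485
step 4: x_pred=-4.8539  r=5.8939  x^+=0.0145  v^+=-0.0209  a^+=0.2028

a_post = 0.2028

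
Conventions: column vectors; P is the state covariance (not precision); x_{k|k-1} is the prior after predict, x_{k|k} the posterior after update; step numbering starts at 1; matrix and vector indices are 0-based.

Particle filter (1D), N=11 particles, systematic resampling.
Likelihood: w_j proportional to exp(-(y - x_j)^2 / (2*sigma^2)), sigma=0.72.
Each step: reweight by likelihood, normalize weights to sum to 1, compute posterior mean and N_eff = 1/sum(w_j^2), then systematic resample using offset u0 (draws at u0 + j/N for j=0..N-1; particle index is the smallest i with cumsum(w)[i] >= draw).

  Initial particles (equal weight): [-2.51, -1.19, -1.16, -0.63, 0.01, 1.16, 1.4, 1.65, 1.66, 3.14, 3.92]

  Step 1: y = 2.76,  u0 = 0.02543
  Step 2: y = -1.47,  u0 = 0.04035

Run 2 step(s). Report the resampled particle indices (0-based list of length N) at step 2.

step 1: w=[0.0000, 0.0000, 0.0000, 0.0000, 0.0003, 0.0421, 0.0835, 0.1514, 0.1547, 0.4323, 0.1357]  mean=2.5617  Neff=3.8329  idx=[5, 6, 7, 8, 8, 9, 9, 9, 9, 9, 10]
step 2: w=[0.6801, 0.1904, 0.0449, 0.0423, 0.0423, 0.0000, 0.0000, 0.0000, 0.0000, 0.0000, 0.0000]  mean=1.2700  Neff=1.9826  idx=[0, 0, 0, 0, 0, 0, 0, 0, 1, 1, 3]

resampled_idx = [0, 0, 0, 0, 0, 0, 0, 0, 1, 1, 3]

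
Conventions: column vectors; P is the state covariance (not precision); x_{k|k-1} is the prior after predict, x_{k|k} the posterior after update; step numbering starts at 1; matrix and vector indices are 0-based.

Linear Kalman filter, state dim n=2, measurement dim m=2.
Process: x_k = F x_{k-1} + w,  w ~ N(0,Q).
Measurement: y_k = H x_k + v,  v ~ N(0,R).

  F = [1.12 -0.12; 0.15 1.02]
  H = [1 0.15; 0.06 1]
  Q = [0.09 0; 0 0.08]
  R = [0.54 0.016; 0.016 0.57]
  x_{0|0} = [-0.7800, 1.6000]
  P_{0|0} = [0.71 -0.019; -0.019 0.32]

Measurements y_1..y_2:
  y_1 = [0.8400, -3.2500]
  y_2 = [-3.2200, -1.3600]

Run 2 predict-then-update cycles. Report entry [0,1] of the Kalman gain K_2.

step 1: x^-=[-1.0656, 1.5150]  P^-=[0.9903 0.0587; 0.0587 0.4231]  S=[1.5575 0.1982; 0.1982 1.0037]  K=[0.6427 -0.0092; 0.0250 0.4201]  nu=[1.6784, -4.7011]  x^+=[0.0561, -0.4179]  P^+=[0.3493 -0.0159; -0.0159 0.2408]
step 2: x^-=[0.1129, -0.4179]  P^-=[0.5359 0.0113; 0.0113 0.3335]  S=[1.0868 0.1096; 0.1096 0.9068]  K=[0.4959 -0.0120; 0.0195 0.3662]  nu=[-3.2703, -0.9489]  x^+=[-1.4973, -0.8292]  P^+=[0.2698 -0.0151; -0.0151 0.2099]

K[0,1] = -0.0120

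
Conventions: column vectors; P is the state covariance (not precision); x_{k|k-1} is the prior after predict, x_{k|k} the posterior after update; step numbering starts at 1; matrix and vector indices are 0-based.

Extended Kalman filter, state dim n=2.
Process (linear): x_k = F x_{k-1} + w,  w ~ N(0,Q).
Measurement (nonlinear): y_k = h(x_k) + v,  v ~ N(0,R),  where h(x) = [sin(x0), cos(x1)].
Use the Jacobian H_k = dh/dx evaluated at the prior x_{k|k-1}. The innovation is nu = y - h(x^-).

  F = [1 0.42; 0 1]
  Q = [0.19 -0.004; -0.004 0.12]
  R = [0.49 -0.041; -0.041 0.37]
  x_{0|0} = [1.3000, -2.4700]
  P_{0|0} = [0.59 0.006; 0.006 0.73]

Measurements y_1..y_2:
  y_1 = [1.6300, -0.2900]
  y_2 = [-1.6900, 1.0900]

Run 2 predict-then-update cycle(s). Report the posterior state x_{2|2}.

x_post = [-0.5122, -1.3192]

step 1: x^-=[0.2626, -2.4700]  P^-=[0.9138 0.3086; 0.3086 0.8500]  H_jac=[0.9657 0.0000; 0.0000 0.6222]  S=[1.3422 0.1444; 0.1444 0.6991]  K=[0.6422 0.1420; 0.1438 0.7268]  nu=[1.3704, 0.4928]  x^+=[1.2126, -1.9147]  P^+=[0.3198 0.0421; 0.0421 0.4227]
step 2: x^-=[0.4085, -1.9147]  P^-=[0.6198 0.2157; 0.2157 0.5427]  H_jac=[0.9177 0.0000; 0.0000 0.9414]  S=[1.0120 0.1453; 0.1453 0.8510]  K=[0.5410 0.1462; 0.1121 0.5812]  nu=[-2.0872, 1.4272]  x^+=[-0.5122, -1.3192]  P^+=[0.2823 0.0339; 0.0339 0.2236]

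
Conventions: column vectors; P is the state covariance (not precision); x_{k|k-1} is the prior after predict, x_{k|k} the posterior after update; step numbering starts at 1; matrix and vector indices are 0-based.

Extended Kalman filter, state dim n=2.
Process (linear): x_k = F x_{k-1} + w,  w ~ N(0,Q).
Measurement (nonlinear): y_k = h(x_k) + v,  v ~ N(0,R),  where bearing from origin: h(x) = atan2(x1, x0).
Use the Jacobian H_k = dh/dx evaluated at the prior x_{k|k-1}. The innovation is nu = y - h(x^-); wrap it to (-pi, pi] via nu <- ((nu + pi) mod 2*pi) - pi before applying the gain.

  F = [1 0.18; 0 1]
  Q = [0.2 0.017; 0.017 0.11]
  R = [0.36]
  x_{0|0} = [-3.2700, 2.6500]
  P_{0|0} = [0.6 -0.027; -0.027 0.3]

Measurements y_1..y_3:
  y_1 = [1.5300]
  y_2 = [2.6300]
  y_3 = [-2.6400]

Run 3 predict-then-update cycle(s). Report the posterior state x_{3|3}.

step 1: x^-=[-2.7930, 2.6500]  P^-=[0.8000 0.0440; 0.0440 0.4100]  H_jac=[-0.1788 -0.1884]  S=[0.4031]  K=[-0.3754; -0.2112]  nu=[-0.8525]  x^+=[-2.4730, 2.8300]  P^+=[0.7432 0.0120; 0.0120 0.3920]
step 2: x^-=[-1.9636, 2.8300]  P^-=[0.9602 0.0996; 0.0996 0.5020]  H_jac=[-0.2385 -0.1655]  S=[0.4362]  K=[-0.5628; -0.2449]  nu=[0.4526]  x^+=[-2.2183, 2.7192]  P^+=[0.8221 0.0395; 0.0395 0.4759]
step 3: x^-=[-1.7289, 2.7192]  P^-=[1.0517 0.1421; 0.1421 0.5859]  H_jac=[-0.2619 -0.1665]  S=[0.4608]  K=[-0.6491; -0.2925]  nu=[1.5060]  x^+=[-2.7065, 2.2786]  P^+=[0.8575 0.0546; 0.0546 0.5464]

x_post = [-2.7065, 2.2786]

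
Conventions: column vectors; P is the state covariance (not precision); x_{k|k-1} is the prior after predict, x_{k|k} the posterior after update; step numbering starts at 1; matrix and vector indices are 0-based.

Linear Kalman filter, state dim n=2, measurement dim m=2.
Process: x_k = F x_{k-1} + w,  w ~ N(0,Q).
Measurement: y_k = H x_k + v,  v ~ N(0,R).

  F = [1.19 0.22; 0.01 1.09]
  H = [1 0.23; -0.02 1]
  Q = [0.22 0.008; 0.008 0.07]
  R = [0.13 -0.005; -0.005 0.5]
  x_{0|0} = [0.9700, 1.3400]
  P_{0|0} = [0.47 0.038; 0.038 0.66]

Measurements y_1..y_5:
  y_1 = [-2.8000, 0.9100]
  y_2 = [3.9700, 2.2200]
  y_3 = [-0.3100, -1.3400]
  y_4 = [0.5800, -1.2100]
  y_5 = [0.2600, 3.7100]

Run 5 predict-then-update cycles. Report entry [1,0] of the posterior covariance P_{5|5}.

P_post[1,0] = -0.0275

step 1: x^-=[1.4491, 1.4703]  P^-=[0.9374 0.2212; 0.2212 0.8550]  S=[1.2144 0.3931; 0.3931 1.3465]  K=[0.8450 -0.0963; 0.1542 0.5867]  nu=[-4.5873, -0.5313]  x^+=[-2.3759, 0.4513]  P^+=[0.1218 -0.0499; -0.0499 0.2916]
step 2: x^-=[-2.7280, 0.4681]  P^-=[0.3805 0.0145; 0.0145 0.4153]  S=[0.5391 0.0973; 0.0973 0.9149]  K=[0.7245 -0.0696; 0.1245 0.4404]  nu=[6.5904, 1.6973]  x^+=[1.9285, 2.0364]  P^+=[0.1029 -0.0363; -0.0363 0.2188]
step 3: x^-=[2.7429, 2.2389]  P^-=[0.3573 0.0145; 0.0145 0.3292]  S=[0.5113 0.0780; 0.0780 0.8288]  K=[0.7141 -0.0583; 0.1176 0.3858]  nu=[-3.5679, -3.5240]  x^+=[0.4008, 0.4598]  P^+=[0.1002 -0.0307; -0.0307 0.1917]
step 4: x^-=[0.5780, 0.5052]  P^-=[0.3551 0.0152; 0.0152 0.2971]  S=[0.5078 0.0714; 0.0714 0.7966]  K=[0.7137 -0.0538; 0.1136 0.3624]  nu=[-0.1142, -1.7036]  x^+=[0.5881, -0.1252]  P^+=[0.0996 -0.0285; -0.0285 0.1801]
step 5: x^-=[0.6723, -0.1306]  P^-=[0.3549 0.0154; 0.0154 0.2833]  S=[0.5069 0.0684; 0.0684 0.7828]  K=[0.7140 -0.0518; 0.1115 0.3518]  nu=[-0.3823, 3.8540]  x^+=[0.1998, 1.1826]  P^+=[0.0994 -0.0275; -0.0275 0.1748]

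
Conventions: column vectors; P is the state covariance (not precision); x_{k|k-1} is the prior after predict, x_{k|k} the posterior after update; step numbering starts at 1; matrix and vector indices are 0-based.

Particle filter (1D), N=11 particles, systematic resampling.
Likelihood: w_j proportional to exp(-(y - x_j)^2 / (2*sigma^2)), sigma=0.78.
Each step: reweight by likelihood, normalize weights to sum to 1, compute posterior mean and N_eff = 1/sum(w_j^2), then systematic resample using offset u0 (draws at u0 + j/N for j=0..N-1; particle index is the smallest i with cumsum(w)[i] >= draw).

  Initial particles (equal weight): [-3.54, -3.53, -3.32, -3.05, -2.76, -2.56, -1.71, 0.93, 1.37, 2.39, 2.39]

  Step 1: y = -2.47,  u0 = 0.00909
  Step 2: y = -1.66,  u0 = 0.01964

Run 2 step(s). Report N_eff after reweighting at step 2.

step 1: w=[0.0840, 0.0855, 0.1188, 0.1632, 0.2008, 0.2138, 0.1339, 0.0000, 0.0000, 0.0000, 0.0000]  mean=-2.8218  Neff=6.2864  idx=[0, 1, 2, 2, 3, 4, 4, 4, 5, 5, 6]
step 2: w=[0.0150, 0.0154, 0.0284, 0.0284, 0.0559, 0.1011, 0.1011, 0.1011, 0.1405, 0.1405, 0.2727]  mean=-2.4890  Neff=6.6799  idx=[1, 4, 5, 6, 7, 8, 8, 9, 10, 10, 10]

N_eff = 6.6799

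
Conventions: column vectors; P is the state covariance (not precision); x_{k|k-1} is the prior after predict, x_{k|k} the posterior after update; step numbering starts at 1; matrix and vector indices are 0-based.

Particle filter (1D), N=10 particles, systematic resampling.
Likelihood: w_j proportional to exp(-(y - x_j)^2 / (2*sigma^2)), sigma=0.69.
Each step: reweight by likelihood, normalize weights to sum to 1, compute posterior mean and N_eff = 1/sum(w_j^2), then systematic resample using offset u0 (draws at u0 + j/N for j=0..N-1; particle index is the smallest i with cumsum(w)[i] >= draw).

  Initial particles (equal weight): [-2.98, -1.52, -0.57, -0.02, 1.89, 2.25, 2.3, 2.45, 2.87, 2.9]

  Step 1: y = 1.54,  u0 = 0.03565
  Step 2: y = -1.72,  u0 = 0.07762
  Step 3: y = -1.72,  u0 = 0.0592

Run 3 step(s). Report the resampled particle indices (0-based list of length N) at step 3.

step 1: w=[0.0000, 0.0000, 0.0033, 0.0275, 0.3119, 0.2089, 0.1934, 0.1487, 0.0554, 0.0509]  mean=2.1726  Neff=4.8338  idx=[4, 4, 4, 4, 5, 5, 6, 6, 7, 8]
step 2: w=[0.2381, 0.2381, 0.2381, 0.2381, 0.0136, 0.0136, 0.0089, 0.0089, 0.0025, 0.0001]  mean=1.9085  Neff=4.3981  idx=[0, 0, 1, 1, 2, 2, 2, 3, 3, 5]
step 3: w=[0.1104, 0.1104, 0.1104, 0.1104, 0.1104, 0.1104, 0.1104, 0.1104, 0.1104, 0.0063]  mean=1.8923  Neff=9.1110  idx=[0, 1, 2, 3, 4, 5, 5, 6, 7, 8]

resampled_idx = [0, 1, 2, 3, 4, 5, 5, 6, 7, 8]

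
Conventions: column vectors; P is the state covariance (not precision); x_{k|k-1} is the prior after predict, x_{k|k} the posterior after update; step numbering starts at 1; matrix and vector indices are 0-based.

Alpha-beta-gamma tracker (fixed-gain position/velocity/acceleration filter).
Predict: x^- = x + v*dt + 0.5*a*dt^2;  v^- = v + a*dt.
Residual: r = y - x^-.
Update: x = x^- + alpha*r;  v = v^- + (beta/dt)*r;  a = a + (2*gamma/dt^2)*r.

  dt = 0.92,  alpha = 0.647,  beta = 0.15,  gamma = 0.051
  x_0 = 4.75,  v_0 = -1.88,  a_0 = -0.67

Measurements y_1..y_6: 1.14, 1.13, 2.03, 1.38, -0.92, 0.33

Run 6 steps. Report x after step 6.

x_post = -0.7006

step 1: x_pred=2.7369  r=-1.5969  x^+=1.7037  v^+=-2.7568  a^+=-0.8624
step 2: x_pred=-1.1975  r=2.3275  x^+=0.3084  v^+=-3.1707  a^+=-0.5819
step 3: x_pred=-2.8549  r=4.8849  x^+=0.3056  v^+=-2.9096  a^+=0.0067
step 4: x_pred=-2.3684  r=3.7484  x^+=0.0568  v^+=-2.2923  a^+=0.4585
step 5: x_pred=-1.8581  r=0.9381  x^+=-1.2511  v^+=-1.7176  a^+=0.5715
step 6: x_pred=-2.5894  r=2.9194  x^+=-0.7006  v^+=-0.7158  a^+=0.9233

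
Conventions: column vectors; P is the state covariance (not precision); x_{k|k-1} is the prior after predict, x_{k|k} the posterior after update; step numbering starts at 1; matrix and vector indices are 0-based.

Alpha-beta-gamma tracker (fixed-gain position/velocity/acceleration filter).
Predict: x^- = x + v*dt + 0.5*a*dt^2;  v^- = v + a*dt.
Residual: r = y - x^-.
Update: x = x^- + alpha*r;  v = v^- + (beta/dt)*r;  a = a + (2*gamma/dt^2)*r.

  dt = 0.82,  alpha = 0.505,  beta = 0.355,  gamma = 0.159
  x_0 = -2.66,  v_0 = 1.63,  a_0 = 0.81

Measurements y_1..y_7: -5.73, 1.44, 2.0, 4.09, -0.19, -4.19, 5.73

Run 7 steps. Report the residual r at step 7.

resid = 10.5982

step 1: x_pred=-1.0511  r=-4.6789  x^+=-3.4139  v^+=0.2686  a^+=-1.4028
step 2: x_pred=-3.6653  r=5.1053  x^+=-1.0871  v^+=1.3285  a^+=1.0117
step 3: x_pred=0.3423  r=1.6577  x^+=1.1795  v^+=2.8757  a^+=1.7956
step 4: x_pred=4.1412  r=-0.0512  x^+=4.1154  v^+=4.3259  a^+=1.7714
step 5: x_pred=8.2582  r=-8.4482  x^+=3.9918  v^+=2.1210  a^+=-2.2240
step 6: x_pred=4.9834  r=-9.1734  x^+=0.3508  v^+=-3.6741  a^+=-6.5624
step 7: x_pred=-4.8682  r=10.5982  x^+=0.4839  v^+=-4.4670  a^+=-1.5502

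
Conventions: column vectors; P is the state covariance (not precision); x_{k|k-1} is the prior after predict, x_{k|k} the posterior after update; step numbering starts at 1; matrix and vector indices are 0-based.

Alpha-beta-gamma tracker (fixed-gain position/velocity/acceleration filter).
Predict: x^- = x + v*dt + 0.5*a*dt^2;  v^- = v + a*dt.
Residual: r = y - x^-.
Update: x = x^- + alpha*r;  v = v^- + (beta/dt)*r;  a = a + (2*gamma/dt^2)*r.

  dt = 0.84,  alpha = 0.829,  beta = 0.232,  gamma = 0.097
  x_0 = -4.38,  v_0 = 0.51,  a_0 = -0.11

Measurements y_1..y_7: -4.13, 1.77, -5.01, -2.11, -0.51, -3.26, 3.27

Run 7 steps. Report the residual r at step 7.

resid = 6.5572

step 1: x_pred=-3.9904  r=-0.1396  x^+=-4.1061  v^+=0.3790  a^+=-0.1484
step 2: x_pred=-3.8401  r=5.6101  x^+=0.8107  v^+=1.8039  a^+=1.3941
step 3: x_pred=2.8177  r=-7.8277  x^+=-3.6715  v^+=0.8129  a^+=-0.7581
step 4: x_pred=-3.2561  r=1.1461  x^+=-2.3060  v^+=0.4926  a^+=-0.4430
step 5: x_pred=-2.0484  r=1.5384  x^+=-0.7731  v^+=0.5454  a^+=-0.0200
step 6: x_pred=-0.3220  r=-2.9380  x^+=-2.7576  v^+=-0.2829  a^+=-0.8278
step 7: x_pred=-3.2872  r=6.5572  x^+=2.1487  v^+=0.8328  a^+=0.9751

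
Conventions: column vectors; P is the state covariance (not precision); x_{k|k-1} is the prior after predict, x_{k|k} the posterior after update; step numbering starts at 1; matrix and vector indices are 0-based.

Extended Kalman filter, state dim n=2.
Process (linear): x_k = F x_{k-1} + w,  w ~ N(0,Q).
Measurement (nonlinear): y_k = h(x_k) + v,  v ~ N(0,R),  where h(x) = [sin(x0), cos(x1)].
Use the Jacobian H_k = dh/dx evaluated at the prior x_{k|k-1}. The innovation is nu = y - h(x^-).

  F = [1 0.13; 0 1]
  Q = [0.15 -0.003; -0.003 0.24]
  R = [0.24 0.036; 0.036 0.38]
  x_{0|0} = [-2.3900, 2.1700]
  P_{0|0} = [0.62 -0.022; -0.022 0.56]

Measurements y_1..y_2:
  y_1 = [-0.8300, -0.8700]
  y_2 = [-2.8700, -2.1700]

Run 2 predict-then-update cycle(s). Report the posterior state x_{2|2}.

step 1: x^-=[-2.1079, 2.1700]  P^-=[0.7737 0.0478; 0.0478 0.8000]  H_jac=[-0.5116 0.0000; 0.0000 -0.8258]  S=[0.4426 0.0562; 0.0562 0.9255]  K=[-0.8960 0.0118; 0.0356 -0.7159]  nu=[0.0292, -0.3060]  x^+=[-2.1377, 2.3901]  P^+=[0.4195 0.0337; 0.0337 0.3279]
step 2: x^-=[-1.8269, 2.3901]  P^-=[0.5838 0.0733; 0.0733 0.5679]  H_jac=[-0.2534 0.0000; 0.0000 -0.6827]  S=[0.2775 0.0487; 0.0487 0.6447]  K=[-0.5264 -0.0379; 0.0391 -0.6043]  nu=[-1.9026, -1.4393]  x^+=[-0.7709, 3.1856]  P^+=[0.5040 0.0488; 0.0488 0.3343]

x_post = [-0.7709, 3.1856]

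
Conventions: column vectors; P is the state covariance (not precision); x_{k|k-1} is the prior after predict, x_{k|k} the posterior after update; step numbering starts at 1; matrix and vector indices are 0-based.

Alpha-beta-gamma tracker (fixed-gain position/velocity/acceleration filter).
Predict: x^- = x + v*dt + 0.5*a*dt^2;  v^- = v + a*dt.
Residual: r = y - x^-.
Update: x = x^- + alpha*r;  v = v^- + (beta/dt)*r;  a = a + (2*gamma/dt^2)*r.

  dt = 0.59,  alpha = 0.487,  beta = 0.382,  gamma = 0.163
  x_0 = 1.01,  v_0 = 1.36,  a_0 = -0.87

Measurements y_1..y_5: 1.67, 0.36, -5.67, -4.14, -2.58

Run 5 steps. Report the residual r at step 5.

resid = 9.2347

step 1: x_pred=1.6610  r=0.0090  x^+=1.6654  v^+=0.8525  a^+=-0.8615
step 2: x_pred=2.0184  r=-1.6584  x^+=1.2108  v^+=-0.7295  a^+=-2.4147
step 3: x_pred=0.3601  r=-6.0301  x^+=-2.5766  v^+=-6.0584  a^+=-8.0619
step 4: x_pred=-7.5542  r=3.4142  x^+=-5.8915  v^+=-8.6044  a^+=-4.8645
step 5: x_pred=-11.8147  r=9.2347  x^+=-7.3174  v^+=-5.4953  a^+=3.7840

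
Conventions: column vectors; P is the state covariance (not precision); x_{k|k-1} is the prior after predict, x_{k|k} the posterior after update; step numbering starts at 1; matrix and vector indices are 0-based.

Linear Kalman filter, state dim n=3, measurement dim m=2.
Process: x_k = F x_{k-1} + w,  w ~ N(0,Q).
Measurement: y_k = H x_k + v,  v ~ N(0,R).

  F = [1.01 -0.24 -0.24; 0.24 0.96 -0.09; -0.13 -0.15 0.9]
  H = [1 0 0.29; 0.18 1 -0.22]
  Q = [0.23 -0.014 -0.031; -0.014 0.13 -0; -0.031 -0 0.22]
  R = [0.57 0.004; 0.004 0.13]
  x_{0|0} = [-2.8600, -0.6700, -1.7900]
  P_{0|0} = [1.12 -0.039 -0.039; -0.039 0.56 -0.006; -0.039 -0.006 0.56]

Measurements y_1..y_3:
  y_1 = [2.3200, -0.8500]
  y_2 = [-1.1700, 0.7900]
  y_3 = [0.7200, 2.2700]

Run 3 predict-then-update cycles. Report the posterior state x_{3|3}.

step 1: x^-=[-2.2982, -1.1685, -1.1387]  P^-=[1.4741 0.1120 -0.3098; 0.1120 0.6999 -0.1688; -0.3098 -0.1688 0.7144]  S=[1.9246 0.3388; 0.3388 1.0514]  K=[0.6835 0.2035; -0.0997 0.7523; 0.0113 -0.3667]  nu=[4.9484, 0.4817]  x^+=[1.1819, -1.2994, -1.2596]  P^+=[0.4374 -0.0852 -0.1620; -0.0852 0.1365 0.1081; -0.1620 0.1081 0.5755]
step 2: x^-=[1.8079, -0.8504, -1.0924]  P^-=[0.8494 -0.0032 -0.3693; -0.0032 0.2347 -0.0082; -0.3693 -0.0082 0.7020]  S=[1.2643 0.1685; 0.1685 0.4579]  K=[0.5468 0.3031; -0.0769 0.5436; -0.0677 -0.4754]  nu=[-2.6611, 1.0746]  x^+=[0.6786, -0.0617, -1.4231]  P^+=[0.3735 -0.0717 -0.2092; -0.0717 0.1060 0.1036; -0.2092 0.1036 0.5819]
step 3: x^-=[1.0418, 0.2317, -1.3597]  P^-=[0.7988 0.0088 -0.4087; 0.0088 0.2121 -0.0193; -0.4087 -0.0193 0.7182]  S=[1.1922 0.1737; 0.1737 0.4467]  K=[0.5211 0.3401; -0.0725 0.5160; -0.0915 -0.5260]  nu=[0.0726, 1.5516]  x^+=[1.6073, 1.0270, -2.1825]  P^+=[0.3619 -0.0670 -0.2189; -0.0670 0.0999 0.0956; -0.2189 0.0956 0.5679]

x_post = [1.6073, 1.0270, -2.1825]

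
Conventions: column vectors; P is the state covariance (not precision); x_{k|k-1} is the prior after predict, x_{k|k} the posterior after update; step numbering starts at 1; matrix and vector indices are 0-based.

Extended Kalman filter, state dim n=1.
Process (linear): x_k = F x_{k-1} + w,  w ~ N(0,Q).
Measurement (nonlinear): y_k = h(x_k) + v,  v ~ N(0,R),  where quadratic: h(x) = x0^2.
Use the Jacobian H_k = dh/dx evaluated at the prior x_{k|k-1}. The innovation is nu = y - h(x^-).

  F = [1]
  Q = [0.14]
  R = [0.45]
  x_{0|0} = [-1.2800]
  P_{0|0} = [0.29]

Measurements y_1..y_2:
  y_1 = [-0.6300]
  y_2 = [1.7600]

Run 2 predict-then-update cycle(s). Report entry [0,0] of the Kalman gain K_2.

K[0,0] = -0.3105

step 1: x^-=[-1.2800]  P^-=[0.4300]  H_jac=[-2.5600]  S=[3.2680]  K=[-0.3368]  nu=[-2.2684]  x^+=[-0.5159]  P^+=[0.0592]
step 2: x^-=[-0.5159]  P^-=[0.1992]  H_jac=[-1.0318]  S=[0.6621]  K=[-0.3105]  nu=[1.4938]  x^+=[-0.9797]  P^+=[0.1354]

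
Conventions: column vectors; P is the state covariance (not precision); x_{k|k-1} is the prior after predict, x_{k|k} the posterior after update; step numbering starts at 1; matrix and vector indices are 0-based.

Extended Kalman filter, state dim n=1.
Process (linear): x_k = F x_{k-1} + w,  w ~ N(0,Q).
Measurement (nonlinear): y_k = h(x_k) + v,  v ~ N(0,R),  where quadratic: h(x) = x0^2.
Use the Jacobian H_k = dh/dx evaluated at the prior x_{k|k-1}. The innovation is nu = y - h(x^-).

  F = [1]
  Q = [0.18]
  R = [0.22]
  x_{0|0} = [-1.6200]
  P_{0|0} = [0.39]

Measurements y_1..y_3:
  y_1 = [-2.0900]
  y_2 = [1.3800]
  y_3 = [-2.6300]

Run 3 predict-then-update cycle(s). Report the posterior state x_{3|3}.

x_post = [1.0401]

step 1: x^-=[-1.6200]  P^-=[0.5700]  H_jac=[-3.2400]  S=[6.2036]  K=[-0.2977]  nu=[-4.7144]  x^+=[-0.2165]  P^+=[0.0202]
step 2: x^-=[-0.2165]  P^-=[0.2002]  H_jac=[-0.4331]  S=[0.2576]  K=[-0.3367]  nu=[1.3331]  x^+=[-0.6653]  P^+=[0.1710]
step 3: x^-=[-0.6653]  P^-=[0.3510]  H_jac=[-1.3307]  S=[0.8416]  K=[-0.5550]  nu=[-3.0727]  x^+=[1.0401]  P^+=[0.0918]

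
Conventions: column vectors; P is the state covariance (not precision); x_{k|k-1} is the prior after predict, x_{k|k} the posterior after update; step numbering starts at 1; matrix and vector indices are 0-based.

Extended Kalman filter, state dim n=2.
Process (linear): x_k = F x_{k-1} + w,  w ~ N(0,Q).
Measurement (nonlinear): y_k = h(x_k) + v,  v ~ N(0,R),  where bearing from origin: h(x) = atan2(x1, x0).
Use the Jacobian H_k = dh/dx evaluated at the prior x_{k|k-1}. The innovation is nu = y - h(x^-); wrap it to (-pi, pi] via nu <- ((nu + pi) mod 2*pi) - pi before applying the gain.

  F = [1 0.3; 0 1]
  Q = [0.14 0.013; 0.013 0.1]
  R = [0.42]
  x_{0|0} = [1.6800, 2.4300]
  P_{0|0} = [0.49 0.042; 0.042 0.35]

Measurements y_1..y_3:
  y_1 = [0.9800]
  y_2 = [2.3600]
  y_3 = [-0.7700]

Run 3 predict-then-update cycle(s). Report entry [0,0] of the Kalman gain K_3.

step 1: x^-=[2.4090, 2.4300]  P^-=[0.6867 0.1600; 0.1600 0.4500]  H_jac=[-0.2075 0.2058]  S=[0.4550]  K=[-0.2409; 0.1305]  nu=[0.1903]  x^+=[2.3632, 2.4548]  P^+=[0.6603 0.1743; 0.1743 0.4422]
step 2: x^-=[3.0996, 2.4548]  P^-=[0.9447 0.3200; 0.3200 0.5422]  H_jac=[-0.1570 0.1983]  S=[0.4447]  K=[-0.1909; 0.1288]  nu=[1.6902]  x^+=[2.7769, 2.6725]  P^+=[0.9285 0.3309; 0.3309 0.5349]
step 3: x^-=[3.5787, 2.6725]  P^-=[1.3152 0.5044; 0.5044 0.6349]  H_jac=[-0.1340 0.1794]  S=[0.4398]  K=[-0.1949; 0.1053]  nu=[-1.4114]  x^+=[3.8537, 2.5238]  P^+=[1.2985 0.5134; 0.5134 0.6300]

K[0,0] = -0.1949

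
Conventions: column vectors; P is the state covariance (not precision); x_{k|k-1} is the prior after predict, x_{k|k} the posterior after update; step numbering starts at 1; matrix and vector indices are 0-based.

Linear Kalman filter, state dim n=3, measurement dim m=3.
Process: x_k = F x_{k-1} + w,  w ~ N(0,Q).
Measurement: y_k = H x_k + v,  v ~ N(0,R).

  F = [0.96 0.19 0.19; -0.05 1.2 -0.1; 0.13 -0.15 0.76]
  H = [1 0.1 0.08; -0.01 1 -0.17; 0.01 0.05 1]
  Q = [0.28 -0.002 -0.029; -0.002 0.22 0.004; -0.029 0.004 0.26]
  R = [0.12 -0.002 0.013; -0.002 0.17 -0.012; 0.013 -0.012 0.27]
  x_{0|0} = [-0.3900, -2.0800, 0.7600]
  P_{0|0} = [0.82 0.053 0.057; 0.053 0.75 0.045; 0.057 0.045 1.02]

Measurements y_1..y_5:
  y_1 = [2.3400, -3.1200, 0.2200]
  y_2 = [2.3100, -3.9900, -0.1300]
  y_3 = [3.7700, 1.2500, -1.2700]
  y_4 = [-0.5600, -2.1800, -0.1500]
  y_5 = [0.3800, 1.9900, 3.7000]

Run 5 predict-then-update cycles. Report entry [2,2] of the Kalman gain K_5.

K[2,2] = 0.5537

step 1: x^-=[-0.6252, -2.5525, 0.8389]  P^-=[1.1430 0.1742 0.2411; 0.1742 1.2957 -0.1664; 0.2411 -0.1664 0.8788]  S=[1.3523 0.2265 0.3341; 0.2265 1.5451 -0.2629; 0.3341 -0.2629 1.1405]  K=[0.8940 -0.0602 -0.0467; 0.0453 0.8659 0.0987; 0.0528 -0.0896 0.7292]  nu=[3.1533, -0.4311, -0.4850]  x^+=[2.2424, -2.8308, 0.6905]  P^+=[0.1079 -0.0105 -0.0008; -0.0105 0.1475 0.0096; -0.0008 0.0096 0.1982]
step 2: x^-=[1.7460, -3.5781, 1.2409]  P^-=[0.3885 0.0127 0.0106; 0.0127 0.4335 -0.0311; 0.0106 -0.0311 0.3777]  S=[0.5190 0.0413 0.0573; 0.0413 0.6248 -0.0854; 0.0573 -0.0854 0.6459]  K=[0.7618 -0.0459 -0.0502; 0.0384 0.7099 0.0761; 0.0157 -0.0757 0.5711]  nu=[0.8225, -0.1835, -1.2094]  x^+=[2.4418, -3.7688, 0.5770]  P^+=[0.0920 -0.0084 -0.0036; -0.0084 0.1207 0.0066; -0.0036 0.0066 0.1550]
step 3: x^-=[1.7377, -4.7023, 1.3212]  P^-=[0.3708 0.0103 0.0005; 0.0103 0.3950 -0.0252; 0.0005 -0.0252 0.3519]  S=[0.4988 0.0376 0.0452; 0.0376 0.5836 -0.0770; 0.0452 -0.0770 0.6204]  K=[0.7538 -0.0444 -0.0529; 0.0369 0.6915 0.0745; 0.0075 -0.0729 0.5556]  nu=[2.3968, 6.1943, -2.3735]  x^+=[3.3947, -0.5074, -0.4310]  P^+=[0.0910 -0.0083 -0.0044; -0.0083 0.1176 0.0065; -0.0044 0.0065 0.1507]
step 4: x^-=[3.0806, -0.7355, 0.1898]  P^-=[0.3694 0.0100 -0.0008; 0.0100 0.3905 -0.0243; -0.0008 -0.0243 0.3492]  S=[0.4970 0.0372 0.0437; 0.0372 0.5787 -0.0759; 0.0437 -0.0759 0.6178]  K=[0.7531 -0.0443 -0.0533; 0.0366 0.6892 0.0745; 0.0063 -0.0724 0.5539]  nu=[-3.5823, -1.3814, -0.3339]  x^+=[0.4617, -1.8435, 0.0823]  P^+=[0.0910 -0.0083 -0.0046; -0.0083 0.1172 0.0065; -0.0046 0.0065 0.1502]
step 5: x^-=[0.1086, -2.2435, 0.3991]  P^-=[0.3693 0.0099 -0.0010; 0.0099 0.3899 -0.0242; -0.0010 -0.0242 0.3489]  S=[0.4968 0.0371 0.0435; 0.0371 0.5780 -0.0757; 0.0435 -0.0757 0.6175]  K=[0.7531 -0.0443 -0.0534; 0.0366 0.6889 0.0745; 0.0062 -0.0723 0.5537]  nu=[0.4638, 4.3025, 3.4120]  x^+=[0.0853, 0.9914, 1.9804]  P^+=[0.0910 -0.0083 -0.0046; -0.0083 0.1172 0.0065; -0.0046 0.0065 0.1502]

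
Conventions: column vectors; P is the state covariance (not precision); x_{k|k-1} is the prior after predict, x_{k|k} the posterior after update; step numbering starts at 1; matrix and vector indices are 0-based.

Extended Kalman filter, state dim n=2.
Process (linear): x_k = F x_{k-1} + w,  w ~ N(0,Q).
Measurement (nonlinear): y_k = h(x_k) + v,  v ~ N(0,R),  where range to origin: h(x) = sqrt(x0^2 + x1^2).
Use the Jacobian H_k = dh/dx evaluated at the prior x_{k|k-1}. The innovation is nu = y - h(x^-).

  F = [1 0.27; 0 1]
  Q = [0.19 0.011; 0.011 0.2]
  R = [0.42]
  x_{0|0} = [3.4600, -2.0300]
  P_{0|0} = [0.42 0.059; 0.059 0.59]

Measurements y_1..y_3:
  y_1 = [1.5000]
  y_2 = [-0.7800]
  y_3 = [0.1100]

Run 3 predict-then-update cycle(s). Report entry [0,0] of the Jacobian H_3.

H_jac[0,0] = 0.3972

step 1: x^-=[2.9119, -2.0300]  P^-=[0.6849 0.2293; 0.2293 0.7900]  H_jac=[0.8203 -0.5719]  S=[0.9241]  K=[0.4661; -0.2853]  nu=[-2.0497]  x^+=[1.9566, -1.4451]  P^+=[0.4841 0.3522; 0.3522 0.7148]
step 2: x^-=[1.5665, -1.4451]  P^-=[0.9164 0.5562; 0.5562 0.9148]  H_jac=[0.7350 -0.6781]  S=[0.7813]  K=[0.3794; -0.2707]  nu=[-2.9112]  x^+=[0.4618, -0.6571]  P^+=[0.8040 0.6364; 0.6364 0.8575]
step 3: x^-=[0.2844, -0.6571]  P^-=[1.4001 0.8790; 0.8790 1.0575]  H_jac=[0.3972 -0.9177]  S=[0.8907]  K=[-0.2812; -0.6976]  nu=[-0.6060]  x^+=[0.4548, -0.2344]  P^+=[1.3297 0.7043; 0.7043 0.6241]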